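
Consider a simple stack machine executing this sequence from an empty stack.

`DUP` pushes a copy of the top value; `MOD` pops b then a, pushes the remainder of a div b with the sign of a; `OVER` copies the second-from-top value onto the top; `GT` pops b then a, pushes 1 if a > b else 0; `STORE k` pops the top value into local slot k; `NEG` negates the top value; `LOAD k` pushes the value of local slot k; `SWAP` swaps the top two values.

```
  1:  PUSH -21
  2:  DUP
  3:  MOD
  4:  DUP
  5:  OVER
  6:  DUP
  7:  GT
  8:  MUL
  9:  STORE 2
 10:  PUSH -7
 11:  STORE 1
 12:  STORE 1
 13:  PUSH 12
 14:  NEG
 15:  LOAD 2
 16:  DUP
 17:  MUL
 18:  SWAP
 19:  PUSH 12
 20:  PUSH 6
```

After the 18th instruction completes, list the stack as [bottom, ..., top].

[0, -12]

PUSH -21 -> [-21]
DUP      -> [-21, -21]
MOD      -> [0]
DUP      -> [0, 0]
OVER     -> [0, 0, 0]
DUP      -> [0, 0, 0, 0]
GT       -> [0, 0, 0]
MUL      -> [0, 0]
STORE 2  -> [0]
PUSH -7  -> [0, -7]
STORE 1  -> [0]
STORE 1  -> []
PUSH 12  -> [12]
NEG      -> [-12]
LOAD 2   -> [-12, 0]
DUP      -> [-12, 0, 0]
MUL      -> [-12, 0]
SWAP     -> [0, -12]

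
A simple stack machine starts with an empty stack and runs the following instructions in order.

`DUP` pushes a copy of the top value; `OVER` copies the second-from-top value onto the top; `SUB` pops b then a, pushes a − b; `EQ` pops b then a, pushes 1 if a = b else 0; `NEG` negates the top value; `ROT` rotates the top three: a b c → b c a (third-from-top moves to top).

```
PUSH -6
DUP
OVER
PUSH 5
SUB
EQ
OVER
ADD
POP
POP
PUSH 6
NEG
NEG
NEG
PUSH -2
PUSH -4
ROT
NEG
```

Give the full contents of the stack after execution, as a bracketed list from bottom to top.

PUSH -6  -6
DUP      -6 -6
OVER     -6 -6 -6
PUSH 5   -6 -6 -6 5
SUB      -6 -6 -11
EQ       -6 0
OVER     -6 0 -6
ADD      -6 -6
POP      -6
POP      (empty)
PUSH 6   6
NEG      -6
NEG      6
NEG      -6
PUSH -2  -6 -2
PUSH -4  -6 -2 -4
ROT      -2 -4 -6
NEG      -2 -4 6

[-2, -4, 6]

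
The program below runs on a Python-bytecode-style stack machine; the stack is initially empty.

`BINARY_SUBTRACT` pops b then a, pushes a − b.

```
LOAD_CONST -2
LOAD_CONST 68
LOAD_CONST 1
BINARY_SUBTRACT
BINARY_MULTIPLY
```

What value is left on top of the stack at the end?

-134

LOAD_CONST -2   -> [-2]
LOAD_CONST 68   -> [-2, 68]
LOAD_CONST 1    -> [-2, 68, 1]
BINARY_SUBTRACT -> [-2, 67]
BINARY_MULTIPLY -> [-134]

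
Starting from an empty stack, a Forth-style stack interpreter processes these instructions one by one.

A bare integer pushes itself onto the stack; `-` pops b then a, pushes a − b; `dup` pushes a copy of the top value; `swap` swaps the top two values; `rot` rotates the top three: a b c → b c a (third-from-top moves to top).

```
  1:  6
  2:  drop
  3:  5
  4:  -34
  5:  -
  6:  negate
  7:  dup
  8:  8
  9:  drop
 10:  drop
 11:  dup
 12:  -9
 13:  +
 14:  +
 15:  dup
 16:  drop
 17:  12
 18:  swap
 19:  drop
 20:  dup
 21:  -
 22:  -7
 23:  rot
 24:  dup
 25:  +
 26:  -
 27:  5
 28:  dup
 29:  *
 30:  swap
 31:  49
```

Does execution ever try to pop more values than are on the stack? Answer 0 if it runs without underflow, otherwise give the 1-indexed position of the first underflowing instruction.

23

6      -> [6]
drop   -> []
5      -> [5]
-34    -> [5, -34]
-      -> [39]
negate -> [-39]
dup    -> [-39, -39]
8      -> [-39, -39, 8]
drop   -> [-39, -39]
drop   -> [-39]
dup    -> [-39, -39]
-9     -> [-39, -39, -9]
+      -> [-39, -48]
+      -> [-87]
dup    -> [-87, -87]
drop   -> [-87]
12     -> [-87, 12]
swap   -> [12, -87]
drop   -> [12]
dup    -> [12, 12]
-      -> [0]
-7     -> [0, -7]
rot  — needs 3 operands, stack has 2 → underflow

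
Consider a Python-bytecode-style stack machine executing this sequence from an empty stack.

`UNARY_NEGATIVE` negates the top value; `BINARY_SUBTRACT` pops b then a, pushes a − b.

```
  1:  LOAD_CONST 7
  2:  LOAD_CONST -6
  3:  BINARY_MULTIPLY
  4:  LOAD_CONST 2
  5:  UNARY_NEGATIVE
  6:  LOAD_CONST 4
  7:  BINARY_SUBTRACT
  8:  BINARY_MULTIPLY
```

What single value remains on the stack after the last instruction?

252

LOAD_CONST 7    → [7]
LOAD_CONST -6   → [7, -6]
BINARY_MULTIPLY → [-42]
LOAD_CONST 2    → [-42, 2]
UNARY_NEGATIVE  → [-42, -2]
LOAD_CONST 4    → [-42, -2, 4]
BINARY_SUBTRACT → [-42, -6]
BINARY_MULTIPLY → [252]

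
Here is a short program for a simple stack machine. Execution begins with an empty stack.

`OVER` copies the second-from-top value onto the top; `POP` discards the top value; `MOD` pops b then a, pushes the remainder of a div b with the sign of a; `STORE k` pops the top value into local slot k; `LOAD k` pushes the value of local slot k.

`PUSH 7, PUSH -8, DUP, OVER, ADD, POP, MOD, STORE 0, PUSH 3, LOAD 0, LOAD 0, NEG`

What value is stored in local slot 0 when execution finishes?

7

PUSH 7  → 7
PUSH -8 → 7 -8
DUP     → 7 -8 -8
OVER    → 7 -8 -8 -8
ADD     → 7 -8 -16
POP     → 7 -8
MOD     → 7
STORE 0 → (empty)
PUSH 3  → 3
LOAD 0  → 3 7
LOAD 0  → 3 7 7
NEG     → 3 7 -7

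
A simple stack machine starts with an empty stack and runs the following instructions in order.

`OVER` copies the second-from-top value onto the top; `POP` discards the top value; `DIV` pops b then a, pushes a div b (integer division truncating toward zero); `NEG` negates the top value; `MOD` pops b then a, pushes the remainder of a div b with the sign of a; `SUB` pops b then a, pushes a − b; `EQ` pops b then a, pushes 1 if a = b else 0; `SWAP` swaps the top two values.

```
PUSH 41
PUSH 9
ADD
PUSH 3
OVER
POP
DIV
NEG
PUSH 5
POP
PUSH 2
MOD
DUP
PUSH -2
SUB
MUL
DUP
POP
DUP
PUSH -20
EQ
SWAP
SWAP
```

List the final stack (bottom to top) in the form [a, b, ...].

[0, 0]

PUSH 41  : 41
PUSH 9   : 41 9
ADD      : 50
PUSH 3   : 50 3
OVER     : 50 3 50
POP      : 50 3
DIV      : 16
NEG      : -16
PUSH 5   : -16 5
POP      : -16
PUSH 2   : -16 2
MOD      : 0
DUP      : 0 0
PUSH -2  : 0 0 -2
SUB      : 0 2
MUL      : 0
DUP      : 0 0
POP      : 0
DUP      : 0 0
PUSH -20 : 0 0 -20
EQ       : 0 0
SWAP     : 0 0
SWAP     : 0 0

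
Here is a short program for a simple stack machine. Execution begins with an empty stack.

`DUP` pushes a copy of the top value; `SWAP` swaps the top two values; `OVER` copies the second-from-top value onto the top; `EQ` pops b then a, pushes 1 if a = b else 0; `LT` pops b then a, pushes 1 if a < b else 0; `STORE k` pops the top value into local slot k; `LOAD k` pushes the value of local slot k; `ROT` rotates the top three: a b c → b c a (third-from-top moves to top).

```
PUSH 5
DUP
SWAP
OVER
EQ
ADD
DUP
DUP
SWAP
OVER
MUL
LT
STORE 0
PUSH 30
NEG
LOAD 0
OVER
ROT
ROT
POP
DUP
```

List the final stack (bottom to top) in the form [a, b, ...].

PUSH 5  -> [5]
DUP     -> [5, 5]
SWAP    -> [5, 5]
OVER    -> [5, 5, 5]
EQ      -> [5, 1]
ADD     -> [6]
DUP     -> [6, 6]
DUP     -> [6, 6, 6]
SWAP    -> [6, 6, 6]
OVER    -> [6, 6, 6, 6]
MUL     -> [6, 6, 36]
LT      -> [6, 1]
STORE 0 -> [6]
PUSH 30 -> [6, 30]
NEG     -> [6, -30]
LOAD 0  -> [6, -30, 1]
OVER    -> [6, -30, 1, -30]
ROT     -> [6, 1, -30, -30]
ROT     -> [6, -30, -30, 1]
POP     -> [6, -30, -30]
DUP     -> [6, -30, -30, -30]

[6, -30, -30, -30]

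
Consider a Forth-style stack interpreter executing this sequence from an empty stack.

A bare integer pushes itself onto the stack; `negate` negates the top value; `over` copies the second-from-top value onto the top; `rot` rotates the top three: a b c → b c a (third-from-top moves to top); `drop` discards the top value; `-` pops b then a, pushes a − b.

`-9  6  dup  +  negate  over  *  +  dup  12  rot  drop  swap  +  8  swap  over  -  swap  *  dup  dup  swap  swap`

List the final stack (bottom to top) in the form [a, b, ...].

[824, 824, 824]

-9     : -9
6      : -9 6
dup    : -9 6 6
+      : -9 12
negate : -9 -12
over   : -9 -12 -9
*      : -9 108
+      : 99
dup    : 99 99
12     : 99 99 12
rot    : 99 12 99
drop   : 99 12
swap   : 12 99
+      : 111
8      : 111 8
swap   : 8 111
over   : 8 111 8
-      : 8 103
swap   : 103 8
*      : 824
dup    : 824 824
dup    : 824 824 824
swap   : 824 824 824
swap   : 824 824 824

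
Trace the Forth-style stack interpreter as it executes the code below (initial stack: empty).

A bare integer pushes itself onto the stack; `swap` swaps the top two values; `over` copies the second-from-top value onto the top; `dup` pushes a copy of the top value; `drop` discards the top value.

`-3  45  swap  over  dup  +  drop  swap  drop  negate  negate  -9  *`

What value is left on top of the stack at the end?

27

-3     -> [-3]
45     -> [-3, 45]
swap   -> [45, -3]
over   -> [45, -3, 45]
dup    -> [45, -3, 45, 45]
+      -> [45, -3, 90]
drop   -> [45, -3]
swap   -> [-3, 45]
drop   -> [-3]
negate -> [3]
negate -> [-3]
-9     -> [-3, -9]
*      -> [27]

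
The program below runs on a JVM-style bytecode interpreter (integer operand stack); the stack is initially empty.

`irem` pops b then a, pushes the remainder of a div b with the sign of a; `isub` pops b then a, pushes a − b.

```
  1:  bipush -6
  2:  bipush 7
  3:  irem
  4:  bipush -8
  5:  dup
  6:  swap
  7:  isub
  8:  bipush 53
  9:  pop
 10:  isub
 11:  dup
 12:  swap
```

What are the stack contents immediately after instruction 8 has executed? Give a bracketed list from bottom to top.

bipush -6  [-6]
bipush 7   [-6, 7]
irem       [-6]
bipush -8  [-6, -8]
dup        [-6, -8, -8]
swap       [-6, -8, -8]
isub       [-6, 0]
bipush 53  [-6, 0, 53]

[-6, 0, 53]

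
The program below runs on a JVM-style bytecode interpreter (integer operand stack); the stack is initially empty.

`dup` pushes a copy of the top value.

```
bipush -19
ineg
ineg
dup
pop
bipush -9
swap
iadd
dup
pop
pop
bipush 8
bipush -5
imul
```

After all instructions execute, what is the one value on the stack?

bipush -19  [-19]
ineg        [19]
ineg        [-19]
dup         [-19, -19]
pop         [-19]
bipush -9   [-19, -9]
swap        [-9, -19]
iadd        [-28]
dup         [-28, -28]
pop         [-28]
pop         []
bipush 8    [8]
bipush -5   [8, -5]
imul        [-40]

-40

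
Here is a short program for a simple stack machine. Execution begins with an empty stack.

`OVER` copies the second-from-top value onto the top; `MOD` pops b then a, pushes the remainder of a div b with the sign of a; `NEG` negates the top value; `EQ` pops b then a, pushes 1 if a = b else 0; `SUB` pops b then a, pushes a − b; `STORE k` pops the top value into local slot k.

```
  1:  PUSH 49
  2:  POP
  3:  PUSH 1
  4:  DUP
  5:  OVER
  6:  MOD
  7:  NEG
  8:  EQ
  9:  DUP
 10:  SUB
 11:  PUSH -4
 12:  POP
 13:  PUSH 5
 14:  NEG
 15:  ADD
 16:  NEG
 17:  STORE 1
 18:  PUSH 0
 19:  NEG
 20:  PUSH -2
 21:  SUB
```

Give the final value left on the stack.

PUSH 49 -> [49]
POP     -> []
PUSH 1  -> [1]
DUP     -> [1, 1]
OVER    -> [1, 1, 1]
MOD     -> [1, 0]
NEG     -> [1, 0]
EQ      -> [0]
DUP     -> [0, 0]
SUB     -> [0]
PUSH -4 -> [0, -4]
POP     -> [0]
PUSH 5  -> [0, 5]
NEG     -> [0, -5]
ADD     -> [-5]
NEG     -> [5]
STORE 1 -> []
PUSH 0  -> [0]
NEG     -> [0]
PUSH -2 -> [0, -2]
SUB     -> [2]

2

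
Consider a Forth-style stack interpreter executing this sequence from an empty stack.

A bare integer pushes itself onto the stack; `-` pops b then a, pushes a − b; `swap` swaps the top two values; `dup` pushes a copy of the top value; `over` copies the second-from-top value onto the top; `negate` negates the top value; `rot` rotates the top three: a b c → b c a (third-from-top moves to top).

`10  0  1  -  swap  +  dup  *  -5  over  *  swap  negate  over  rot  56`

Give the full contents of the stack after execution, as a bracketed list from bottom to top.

10     : [10]
0      : [10, 0]
1      : [10, 0, 1]
-      : [10, -1]
swap   : [-1, 10]
+      : [9]
dup    : [9, 9]
*      : [81]
-5     : [81, -5]
over   : [81, -5, 81]
*      : [81, -405]
swap   : [-405, 81]
negate : [-405, -81]
over   : [-405, -81, -405]
rot    : [-81, -405, -405]
56     : [-81, -405, -405, 56]

[-81, -405, -405, 56]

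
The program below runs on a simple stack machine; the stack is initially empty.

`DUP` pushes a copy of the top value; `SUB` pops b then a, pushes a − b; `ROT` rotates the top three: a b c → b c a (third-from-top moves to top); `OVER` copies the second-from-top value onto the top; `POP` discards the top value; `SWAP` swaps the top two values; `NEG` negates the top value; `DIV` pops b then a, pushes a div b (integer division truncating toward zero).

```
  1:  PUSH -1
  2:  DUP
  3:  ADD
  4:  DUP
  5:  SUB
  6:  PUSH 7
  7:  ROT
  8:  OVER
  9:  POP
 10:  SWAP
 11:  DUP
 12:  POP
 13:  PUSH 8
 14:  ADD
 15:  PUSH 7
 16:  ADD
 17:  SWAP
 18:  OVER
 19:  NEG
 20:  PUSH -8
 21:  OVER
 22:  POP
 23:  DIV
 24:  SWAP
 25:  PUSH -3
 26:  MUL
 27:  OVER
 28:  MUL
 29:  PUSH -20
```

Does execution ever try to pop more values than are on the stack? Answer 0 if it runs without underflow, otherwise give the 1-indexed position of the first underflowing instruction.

PUSH -1 : -1
DUP     : -1 -1
ADD     : -2
DUP     : -2 -2
SUB     : 0
PUSH 7  : 0 7
ROT  — needs 3 operands, stack has 2 → underflow

7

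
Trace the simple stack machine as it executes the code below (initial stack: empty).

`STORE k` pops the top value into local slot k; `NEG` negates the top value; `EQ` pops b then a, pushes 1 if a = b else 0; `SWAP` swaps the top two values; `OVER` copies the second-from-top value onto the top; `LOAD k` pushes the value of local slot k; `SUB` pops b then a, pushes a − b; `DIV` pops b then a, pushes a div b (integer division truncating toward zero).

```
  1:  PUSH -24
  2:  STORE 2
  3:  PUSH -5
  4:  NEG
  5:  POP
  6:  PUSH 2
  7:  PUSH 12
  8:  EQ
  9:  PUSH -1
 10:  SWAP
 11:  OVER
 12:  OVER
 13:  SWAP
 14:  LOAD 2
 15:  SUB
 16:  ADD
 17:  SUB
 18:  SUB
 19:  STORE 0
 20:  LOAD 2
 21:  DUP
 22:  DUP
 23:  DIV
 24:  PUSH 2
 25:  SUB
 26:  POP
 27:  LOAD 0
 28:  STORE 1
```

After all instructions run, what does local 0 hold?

22

PUSH -24 : -24
STORE 2  : (empty)
PUSH -5  : -5
NEG      : 5
POP      : (empty)
PUSH 2   : 2
PUSH 12  : 2 12
EQ       : 0
PUSH -1  : 0 -1
SWAP     : -1 0
OVER     : -1 0 -1
OVER     : -1 0 -1 0
SWAP     : -1 0 0 -1
LOAD 2   : -1 0 0 -1 -24
SUB      : -1 0 0 23
ADD      : -1 0 23
SUB      : -1 -23
SUB      : 22
STORE 0  : (empty)
LOAD 2   : -24
DUP      : -24 -24
DUP      : -24 -24 -24
DIV      : -24 1
PUSH 2   : -24 1 2
SUB      : -24 -1
POP      : -24
LOAD 0   : -24 22
STORE 1  : -24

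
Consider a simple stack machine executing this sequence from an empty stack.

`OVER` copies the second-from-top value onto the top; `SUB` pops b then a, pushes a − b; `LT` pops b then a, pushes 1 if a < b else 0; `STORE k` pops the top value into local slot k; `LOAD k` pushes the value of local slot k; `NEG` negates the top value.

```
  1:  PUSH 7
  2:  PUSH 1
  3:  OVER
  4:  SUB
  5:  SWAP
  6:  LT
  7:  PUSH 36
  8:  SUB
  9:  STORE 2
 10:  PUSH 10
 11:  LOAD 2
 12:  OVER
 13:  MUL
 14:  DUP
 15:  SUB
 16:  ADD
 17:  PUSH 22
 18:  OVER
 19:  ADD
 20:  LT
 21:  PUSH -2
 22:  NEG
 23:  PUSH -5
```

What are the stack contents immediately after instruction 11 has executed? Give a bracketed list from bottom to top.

PUSH 7  → 7
PUSH 1  → 7 1
OVER    → 7 1 7
SUB     → 7 -6
SWAP    → -6 7
LT      → 1
PUSH 36 → 1 36
SUB     → -35
STORE 2 → (empty)
PUSH 10 → 10
LOAD 2  → 10 -35

[10, -35]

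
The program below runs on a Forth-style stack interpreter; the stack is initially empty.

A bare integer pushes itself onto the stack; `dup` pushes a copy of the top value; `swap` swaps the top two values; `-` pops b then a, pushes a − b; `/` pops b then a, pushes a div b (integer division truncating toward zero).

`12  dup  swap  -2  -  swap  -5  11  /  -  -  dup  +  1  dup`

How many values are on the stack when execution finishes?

12   → [12]
dup  → [12, 12]
swap → [12, 12]
-2   → [12, 12, -2]
-    → [12, 14]
swap → [14, 12]
-5   → [14, 12, -5]
11   → [14, 12, -5, 11]
/    → [14, 12, 0]
-    → [14, 12]
-    → [2]
dup  → [2, 2]
+    → [4]
1    → [4, 1]
dup  → [4, 1, 1]

3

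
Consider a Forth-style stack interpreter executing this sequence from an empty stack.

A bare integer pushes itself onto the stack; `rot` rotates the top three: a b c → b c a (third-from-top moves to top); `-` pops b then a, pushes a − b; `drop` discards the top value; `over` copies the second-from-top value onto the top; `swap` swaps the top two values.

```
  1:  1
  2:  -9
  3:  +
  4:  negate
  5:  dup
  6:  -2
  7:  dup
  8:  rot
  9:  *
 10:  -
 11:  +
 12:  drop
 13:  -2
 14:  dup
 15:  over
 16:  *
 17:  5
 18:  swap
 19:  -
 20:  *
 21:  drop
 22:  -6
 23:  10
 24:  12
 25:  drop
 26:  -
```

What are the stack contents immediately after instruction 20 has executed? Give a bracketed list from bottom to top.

[-2]

1      → [1]
-9     → [1, -9]
+      → [-8]
negate → [8]
dup    → [8, 8]
-2     → [8, 8, -2]
dup    → [8, 8, -2, -2]
rot    → [8, -2, -2, 8]
*      → [8, -2, -16]
-      → [8, 14]
+      → [22]
drop   → []
-2     → [-2]
dup    → [-2, -2]
over   → [-2, -2, -2]
*      → [-2, 4]
5      → [-2, 4, 5]
swap   → [-2, 5, 4]
-      → [-2, 1]
*      → [-2]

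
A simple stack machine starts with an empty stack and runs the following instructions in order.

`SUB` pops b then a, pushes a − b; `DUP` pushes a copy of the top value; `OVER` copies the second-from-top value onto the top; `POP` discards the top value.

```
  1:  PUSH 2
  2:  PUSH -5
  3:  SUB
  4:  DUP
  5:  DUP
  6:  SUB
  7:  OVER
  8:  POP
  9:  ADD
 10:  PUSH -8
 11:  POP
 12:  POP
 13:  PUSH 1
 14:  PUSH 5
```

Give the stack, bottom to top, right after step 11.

PUSH 2   [2]
PUSH -5  [2, -5]
SUB      [7]
DUP      [7, 7]
DUP      [7, 7, 7]
SUB      [7, 0]
OVER     [7, 0, 7]
POP      [7, 0]
ADD      [7]
PUSH -8  [7, -8]
POP      [7]

[7]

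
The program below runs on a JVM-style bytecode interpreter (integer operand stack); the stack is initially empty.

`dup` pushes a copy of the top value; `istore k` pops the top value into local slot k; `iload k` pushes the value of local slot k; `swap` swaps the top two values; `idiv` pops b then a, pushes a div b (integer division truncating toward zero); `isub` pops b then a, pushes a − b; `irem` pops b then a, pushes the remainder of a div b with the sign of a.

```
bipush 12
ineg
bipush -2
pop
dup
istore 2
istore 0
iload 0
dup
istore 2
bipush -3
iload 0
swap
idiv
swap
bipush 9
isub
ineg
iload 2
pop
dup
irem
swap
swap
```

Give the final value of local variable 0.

-12

bipush 12  12
ineg       -12
bipush -2  -12 -2
pop        -12
dup        -12 -12
istore 2   -12
istore 0   (empty)
iload 0    -12
dup        -12 -12
istore 2   -12
bipush -3  -12 -3
iload 0    -12 -3 -12
swap       -12 -12 -3
idiv       -12 4
swap       4 -12
bipush 9   4 -12 9
isub       4 -21
ineg       4 21
iload 2    4 21 -12
pop        4 21
dup        4 21 21
irem       4 0
swap       0 4
swap       4 0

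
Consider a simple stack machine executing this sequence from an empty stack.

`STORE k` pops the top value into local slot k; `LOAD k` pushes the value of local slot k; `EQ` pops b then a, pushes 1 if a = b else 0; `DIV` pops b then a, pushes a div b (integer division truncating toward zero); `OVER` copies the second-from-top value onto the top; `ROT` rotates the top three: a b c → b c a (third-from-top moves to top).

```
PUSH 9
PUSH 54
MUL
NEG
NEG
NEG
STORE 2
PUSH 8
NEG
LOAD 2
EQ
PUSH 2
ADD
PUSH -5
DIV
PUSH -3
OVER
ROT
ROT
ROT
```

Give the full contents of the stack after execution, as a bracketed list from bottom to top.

PUSH 9  -> [9]
PUSH 54 -> [9, 54]
MUL     -> [486]
NEG     -> [-486]
NEG     -> [486]
NEG     -> [-486]
STORE 2 -> []
PUSH 8  -> [8]
NEG     -> [-8]
LOAD 2  -> [-8, -486]
EQ      -> [0]
PUSH 2  -> [0, 2]
ADD     -> [2]
PUSH -5 -> [2, -5]
DIV     -> [0]
PUSH -3 -> [0, -3]
OVER    -> [0, -3, 0]
ROT     -> [-3, 0, 0]
ROT     -> [0, 0, -3]
ROT     -> [0, -3, 0]

[0, -3, 0]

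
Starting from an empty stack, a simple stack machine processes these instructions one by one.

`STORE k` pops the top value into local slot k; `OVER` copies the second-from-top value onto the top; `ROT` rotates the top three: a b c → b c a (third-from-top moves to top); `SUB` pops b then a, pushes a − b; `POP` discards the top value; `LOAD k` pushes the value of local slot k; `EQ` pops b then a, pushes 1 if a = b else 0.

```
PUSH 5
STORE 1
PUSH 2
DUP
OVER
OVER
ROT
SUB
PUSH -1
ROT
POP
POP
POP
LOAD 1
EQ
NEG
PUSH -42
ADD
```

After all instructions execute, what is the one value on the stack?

PUSH 5   -> 5
STORE 1  -> (empty)
PUSH 2   -> 2
DUP      -> 2 2
OVER     -> 2 2 2
OVER     -> 2 2 2 2
ROT      -> 2 2 2 2
SUB      -> 2 2 0
PUSH -1  -> 2 2 0 -1
ROT      -> 2 0 -1 2
POP      -> 2 0 -1
POP      -> 2 0
POP      -> 2
LOAD 1   -> 2 5
EQ       -> 0
NEG      -> 0
PUSH -42 -> 0 -42
ADD      -> -42

-42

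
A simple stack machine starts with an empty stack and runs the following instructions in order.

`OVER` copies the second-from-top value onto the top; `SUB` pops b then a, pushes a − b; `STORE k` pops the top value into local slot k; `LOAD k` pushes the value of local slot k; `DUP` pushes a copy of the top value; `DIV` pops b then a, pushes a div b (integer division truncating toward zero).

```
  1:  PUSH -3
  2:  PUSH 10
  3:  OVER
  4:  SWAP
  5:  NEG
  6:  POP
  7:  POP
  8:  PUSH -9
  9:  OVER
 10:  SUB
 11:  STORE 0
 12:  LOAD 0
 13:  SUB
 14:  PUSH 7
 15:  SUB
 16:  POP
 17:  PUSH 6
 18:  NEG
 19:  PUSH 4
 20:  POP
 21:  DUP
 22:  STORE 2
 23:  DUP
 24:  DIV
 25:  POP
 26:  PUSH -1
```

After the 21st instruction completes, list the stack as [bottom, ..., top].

[-6, -6]

PUSH -3  -3
PUSH 10  -3 10
OVER     -3 10 -3
SWAP     -3 -3 10
NEG      -3 -3 -10
POP      -3 -3
POP      -3
PUSH -9  -3 -9
OVER     -3 -9 -3
SUB      -3 -6
STORE 0  -3
LOAD 0   -3 -6
SUB      3
PUSH 7   3 7
SUB      -4
POP      (empty)
PUSH 6   6
NEG      -6
PUSH 4   -6 4
POP      -6
DUP      -6 -6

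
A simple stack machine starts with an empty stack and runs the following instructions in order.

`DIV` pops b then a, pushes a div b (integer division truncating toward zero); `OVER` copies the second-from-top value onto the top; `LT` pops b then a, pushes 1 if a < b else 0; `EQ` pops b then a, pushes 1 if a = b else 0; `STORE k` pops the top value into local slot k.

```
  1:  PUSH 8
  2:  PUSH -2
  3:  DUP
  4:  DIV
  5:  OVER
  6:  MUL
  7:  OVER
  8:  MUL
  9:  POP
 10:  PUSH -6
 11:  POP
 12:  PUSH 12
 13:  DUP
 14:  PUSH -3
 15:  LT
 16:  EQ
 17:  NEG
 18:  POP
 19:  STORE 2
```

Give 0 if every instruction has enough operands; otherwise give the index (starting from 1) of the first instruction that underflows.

PUSH 8  : 8
PUSH -2 : 8 -2
DUP     : 8 -2 -2
DIV     : 8 1
OVER    : 8 1 8
MUL     : 8 8
OVER    : 8 8 8
MUL     : 8 64
POP     : 8
PUSH -6 : 8 -6
POP     : 8
PUSH 12 : 8 12
DUP     : 8 12 12
PUSH -3 : 8 12 12 -3
LT      : 8 12 0
EQ      : 8 0
NEG     : 8 0
POP     : 8
STORE 2 : (empty)

0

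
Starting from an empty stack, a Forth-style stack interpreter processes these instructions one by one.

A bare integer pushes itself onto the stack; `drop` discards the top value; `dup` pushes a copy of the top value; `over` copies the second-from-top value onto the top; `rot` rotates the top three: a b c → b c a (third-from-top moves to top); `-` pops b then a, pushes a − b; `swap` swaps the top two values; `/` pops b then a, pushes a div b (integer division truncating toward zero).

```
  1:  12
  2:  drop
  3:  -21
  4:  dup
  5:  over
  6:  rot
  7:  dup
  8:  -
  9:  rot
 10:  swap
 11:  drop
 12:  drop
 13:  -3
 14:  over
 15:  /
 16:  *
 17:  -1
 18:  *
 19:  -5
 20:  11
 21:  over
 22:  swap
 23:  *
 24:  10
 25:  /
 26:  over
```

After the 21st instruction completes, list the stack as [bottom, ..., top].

12    12
drop  (empty)
-21   -21
dup   -21 -21
over  -21 -21 -21
rot   -21 -21 -21
dup   -21 -21 -21 -21
-     -21 -21 0
rot   -21 0 -21
swap  -21 -21 0
drop  -21 -21
drop  -21
-3    -21 -3
over  -21 -3 -21
/     -21 0
*     0
-1    0 -1
*     0
-5    0 -5
11    0 -5 11
over  0 -5 11 -5

[0, -5, 11, -5]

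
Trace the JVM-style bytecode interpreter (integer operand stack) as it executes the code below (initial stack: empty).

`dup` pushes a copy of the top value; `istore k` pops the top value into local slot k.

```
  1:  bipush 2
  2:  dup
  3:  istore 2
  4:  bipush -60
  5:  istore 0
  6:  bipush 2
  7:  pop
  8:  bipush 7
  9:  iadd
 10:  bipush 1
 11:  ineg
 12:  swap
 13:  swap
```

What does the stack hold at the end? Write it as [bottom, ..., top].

[9, -1]

bipush 2   -> 2
dup        -> 2 2
istore 2   -> 2
bipush -60 -> 2 -60
istore 0   -> 2
bipush 2   -> 2 2
pop        -> 2
bipush 7   -> 2 7
iadd       -> 9
bipush 1   -> 9 1
ineg       -> 9 -1
swap       -> -1 9
swap       -> 9 -1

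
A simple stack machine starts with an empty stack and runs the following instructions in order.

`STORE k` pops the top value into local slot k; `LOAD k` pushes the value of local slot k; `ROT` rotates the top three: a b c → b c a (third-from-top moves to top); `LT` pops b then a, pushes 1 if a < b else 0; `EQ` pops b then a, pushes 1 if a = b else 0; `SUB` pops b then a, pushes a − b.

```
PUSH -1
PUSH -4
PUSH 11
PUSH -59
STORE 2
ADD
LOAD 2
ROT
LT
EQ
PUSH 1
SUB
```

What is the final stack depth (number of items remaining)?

PUSH -1  -> [-1]
PUSH -4  -> [-1, -4]
PUSH 11  -> [-1, -4, 11]
PUSH -59 -> [-1, -4, 11, -59]
STORE 2  -> [-1, -4, 11]
ADD      -> [-1, 7]
LOAD 2   -> [-1, 7, -59]
ROT      -> [7, -59, -1]
LT       -> [7, 1]
EQ       -> [0]
PUSH 1   -> [0, 1]
SUB      -> [-1]

1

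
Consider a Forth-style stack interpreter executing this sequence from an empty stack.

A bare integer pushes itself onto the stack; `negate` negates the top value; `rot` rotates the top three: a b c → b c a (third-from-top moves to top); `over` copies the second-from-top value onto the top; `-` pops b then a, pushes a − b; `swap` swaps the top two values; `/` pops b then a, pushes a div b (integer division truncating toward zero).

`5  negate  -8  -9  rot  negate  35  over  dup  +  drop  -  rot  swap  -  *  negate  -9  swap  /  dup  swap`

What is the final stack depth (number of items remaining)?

5      → 5
negate → -5
-8     → -5 -8
-9     → -5 -8 -9
rot    → -8 -9 -5
negate → -8 -9 5
35     → -8 -9 5 35
over   → -8 -9 5 35 5
dup    → -8 -9 5 35 5 5
+      → -8 -9 5 35 10
drop   → -8 -9 5 35
-      → -8 -9 -30
rot    → -9 -30 -8
swap   → -9 -8 -30
-      → -9 22
*      → -198
negate → 198
-9     → 198 -9
swap   → -9 198
/      → 0
dup    → 0 0
swap   → 0 0

2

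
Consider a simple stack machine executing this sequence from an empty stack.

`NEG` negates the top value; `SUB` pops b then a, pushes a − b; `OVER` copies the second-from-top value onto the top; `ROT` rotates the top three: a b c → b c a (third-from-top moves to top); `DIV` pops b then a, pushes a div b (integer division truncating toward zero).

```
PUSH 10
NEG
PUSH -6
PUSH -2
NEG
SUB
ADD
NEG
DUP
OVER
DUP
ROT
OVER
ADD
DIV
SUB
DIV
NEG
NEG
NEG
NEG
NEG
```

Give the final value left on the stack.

-1

PUSH 10 → [10]
NEG     → [-10]
PUSH -6 → [-10, -6]
PUSH -2 → [-10, -6, -2]
NEG     → [-10, -6, 2]
SUB     → [-10, -8]
ADD     → [-18]
NEG     → [18]
DUP     → [18, 18]
OVER    → [18, 18, 18]
DUP     → [18, 18, 18, 18]
ROT     → [18, 18, 18, 18]
OVER    → [18, 18, 18, 18, 18]
ADD     → [18, 18, 18, 36]
DIV     → [18, 18, 0]
SUB     → [18, 18]
DIV     → [1]
NEG     → [-1]
NEG     → [1]
NEG     → [-1]
NEG     → [1]
NEG     → [-1]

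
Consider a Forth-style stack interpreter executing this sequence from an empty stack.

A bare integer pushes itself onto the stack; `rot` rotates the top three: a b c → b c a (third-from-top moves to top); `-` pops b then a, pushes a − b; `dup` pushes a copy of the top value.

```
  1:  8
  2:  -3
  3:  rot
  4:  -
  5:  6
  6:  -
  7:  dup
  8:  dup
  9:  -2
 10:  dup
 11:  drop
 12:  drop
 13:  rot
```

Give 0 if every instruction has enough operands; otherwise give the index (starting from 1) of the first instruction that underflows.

3

8  : [8]
-3 : [8, -3]
rot  — needs 3 operands, stack has 2 → underflow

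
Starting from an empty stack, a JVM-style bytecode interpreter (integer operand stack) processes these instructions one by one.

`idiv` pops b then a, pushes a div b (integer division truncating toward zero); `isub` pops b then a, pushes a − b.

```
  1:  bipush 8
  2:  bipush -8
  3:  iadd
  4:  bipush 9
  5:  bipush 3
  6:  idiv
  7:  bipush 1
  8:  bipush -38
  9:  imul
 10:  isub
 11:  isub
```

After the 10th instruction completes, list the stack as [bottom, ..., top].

bipush 8   : [8]
bipush -8  : [8, -8]
iadd       : [0]
bipush 9   : [0, 9]
bipush 3   : [0, 9, 3]
idiv       : [0, 3]
bipush 1   : [0, 3, 1]
bipush -38 : [0, 3, 1, -38]
imul       : [0, 3, -38]
isub       : [0, 41]

[0, 41]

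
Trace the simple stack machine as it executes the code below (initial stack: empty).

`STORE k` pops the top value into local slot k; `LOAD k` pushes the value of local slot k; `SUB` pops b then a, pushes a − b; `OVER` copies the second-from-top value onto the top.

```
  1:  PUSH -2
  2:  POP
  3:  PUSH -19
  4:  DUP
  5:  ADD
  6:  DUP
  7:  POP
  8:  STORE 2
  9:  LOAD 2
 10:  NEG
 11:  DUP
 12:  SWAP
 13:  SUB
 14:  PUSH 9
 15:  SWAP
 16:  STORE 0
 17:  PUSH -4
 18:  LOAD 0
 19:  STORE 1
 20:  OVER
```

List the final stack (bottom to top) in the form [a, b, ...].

[9, -4, 9]

PUSH -2  -> [-2]
POP      -> []
PUSH -19 -> [-19]
DUP      -> [-19, -19]
ADD      -> [-38]
DUP      -> [-38, -38]
POP      -> [-38]
STORE 2  -> []
LOAD 2   -> [-38]
NEG      -> [38]
DUP      -> [38, 38]
SWAP     -> [38, 38]
SUB      -> [0]
PUSH 9   -> [0, 9]
SWAP     -> [9, 0]
STORE 0  -> [9]
PUSH -4  -> [9, -4]
LOAD 0   -> [9, -4, 0]
STORE 1  -> [9, -4]
OVER     -> [9, -4, 9]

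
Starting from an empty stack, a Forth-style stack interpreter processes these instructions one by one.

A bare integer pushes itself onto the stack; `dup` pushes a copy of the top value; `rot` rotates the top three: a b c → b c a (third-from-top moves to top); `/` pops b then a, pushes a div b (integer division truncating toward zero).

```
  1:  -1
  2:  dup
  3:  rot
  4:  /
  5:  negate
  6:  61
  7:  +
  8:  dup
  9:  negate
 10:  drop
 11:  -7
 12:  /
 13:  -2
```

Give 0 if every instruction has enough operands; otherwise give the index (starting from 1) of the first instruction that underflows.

3

-1  : [-1]
dup : [-1, -1]
rot  — needs 3 operands, stack has 2 → underflow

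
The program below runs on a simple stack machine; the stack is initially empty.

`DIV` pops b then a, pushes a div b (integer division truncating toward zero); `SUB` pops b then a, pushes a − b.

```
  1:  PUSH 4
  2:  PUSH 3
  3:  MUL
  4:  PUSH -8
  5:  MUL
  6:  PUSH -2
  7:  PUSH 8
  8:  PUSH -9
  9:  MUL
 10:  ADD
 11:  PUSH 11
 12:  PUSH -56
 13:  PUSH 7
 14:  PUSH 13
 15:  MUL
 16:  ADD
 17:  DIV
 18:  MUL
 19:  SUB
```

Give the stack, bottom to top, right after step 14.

[-96, -74, 11, -56, 7, 13]

PUSH 4    [4]
PUSH 3    [4, 3]
MUL       [12]
PUSH -8   [12, -8]
MUL       [-96]
PUSH -2   [-96, -2]
PUSH 8    [-96, -2, 8]
PUSH -9   [-96, -2, 8, -9]
MUL       [-96, -2, -72]
ADD       [-96, -74]
PUSH 11   [-96, -74, 11]
PUSH -56  [-96, -74, 11, -56]
PUSH 7    [-96, -74, 11, -56, 7]
PUSH 13   [-96, -74, 11, -56, 7, 13]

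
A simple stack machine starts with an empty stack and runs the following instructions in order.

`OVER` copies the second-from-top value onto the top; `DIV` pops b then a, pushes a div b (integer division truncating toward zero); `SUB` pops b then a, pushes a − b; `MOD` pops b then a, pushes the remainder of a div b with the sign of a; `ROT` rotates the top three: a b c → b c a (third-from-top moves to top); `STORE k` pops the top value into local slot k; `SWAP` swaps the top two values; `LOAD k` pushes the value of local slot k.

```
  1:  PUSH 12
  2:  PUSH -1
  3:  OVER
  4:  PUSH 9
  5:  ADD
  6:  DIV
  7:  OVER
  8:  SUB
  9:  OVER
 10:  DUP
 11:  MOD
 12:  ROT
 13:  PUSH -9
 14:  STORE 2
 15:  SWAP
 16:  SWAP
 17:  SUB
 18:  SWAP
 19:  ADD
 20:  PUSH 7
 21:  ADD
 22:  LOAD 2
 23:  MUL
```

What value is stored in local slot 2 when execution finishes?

PUSH 12 -> 12
PUSH -1 -> 12 -1
OVER    -> 12 -1 12
PUSH 9  -> 12 -1 12 9
ADD     -> 12 -1 21
DIV     -> 12 0
OVER    -> 12 0 12
SUB     -> 12 -12
OVER    -> 12 -12 12
DUP     -> 12 -12 12 12
MOD     -> 12 -12 0
ROT     -> -12 0 12
PUSH -9 -> -12 0 12 -9
STORE 2 -> -12 0 12
SWAP    -> -12 12 0
SWAP    -> -12 0 12
SUB     -> -12 -12
SWAP    -> -12 -12
ADD     -> -24
PUSH 7  -> -24 7
ADD     -> -17
LOAD 2  -> -17 -9
MUL     -> 153

-9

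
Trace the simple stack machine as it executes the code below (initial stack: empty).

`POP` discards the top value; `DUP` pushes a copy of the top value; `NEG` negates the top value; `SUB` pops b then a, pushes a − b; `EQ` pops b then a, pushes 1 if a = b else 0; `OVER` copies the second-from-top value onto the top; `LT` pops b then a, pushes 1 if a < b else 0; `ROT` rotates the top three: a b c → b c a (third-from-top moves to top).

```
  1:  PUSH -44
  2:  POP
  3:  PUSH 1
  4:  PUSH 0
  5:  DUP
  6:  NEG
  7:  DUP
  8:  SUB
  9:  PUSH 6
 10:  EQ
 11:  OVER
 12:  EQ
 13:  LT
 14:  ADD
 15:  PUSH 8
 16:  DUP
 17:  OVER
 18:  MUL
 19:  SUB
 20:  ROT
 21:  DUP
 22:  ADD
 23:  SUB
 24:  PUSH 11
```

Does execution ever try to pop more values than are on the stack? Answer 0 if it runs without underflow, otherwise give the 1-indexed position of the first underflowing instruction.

20

PUSH -44 → -44
POP      → (empty)
PUSH 1   → 1
PUSH 0   → 1 0
DUP      → 1 0 0
NEG      → 1 0 0
DUP      → 1 0 0 0
SUB      → 1 0 0
PUSH 6   → 1 0 0 6
EQ       → 1 0 0
OVER     → 1 0 0 0
EQ       → 1 0 1
LT       → 1 1
ADD      → 2
PUSH 8   → 2 8
DUP      → 2 8 8
OVER     → 2 8 8 8
MUL      → 2 8 64
SUB      → 2 -56
ROT  — needs 3 operands, stack has 2 → underflow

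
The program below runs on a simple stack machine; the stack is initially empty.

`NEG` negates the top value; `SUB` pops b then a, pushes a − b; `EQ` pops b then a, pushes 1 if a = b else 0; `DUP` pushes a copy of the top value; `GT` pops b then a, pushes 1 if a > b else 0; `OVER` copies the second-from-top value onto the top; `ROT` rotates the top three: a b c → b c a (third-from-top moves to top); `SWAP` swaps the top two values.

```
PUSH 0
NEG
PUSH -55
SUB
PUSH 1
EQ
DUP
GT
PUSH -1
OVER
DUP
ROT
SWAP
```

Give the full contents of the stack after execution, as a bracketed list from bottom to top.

[0, 0, -1, 0]

PUSH 0   : [0]
NEG      : [0]
PUSH -55 : [0, -55]
SUB      : [55]
PUSH 1   : [55, 1]
EQ       : [0]
DUP      : [0, 0]
GT       : [0]
PUSH -1  : [0, -1]
OVER     : [0, -1, 0]
DUP      : [0, -1, 0, 0]
ROT      : [0, 0, 0, -1]
SWAP     : [0, 0, -1, 0]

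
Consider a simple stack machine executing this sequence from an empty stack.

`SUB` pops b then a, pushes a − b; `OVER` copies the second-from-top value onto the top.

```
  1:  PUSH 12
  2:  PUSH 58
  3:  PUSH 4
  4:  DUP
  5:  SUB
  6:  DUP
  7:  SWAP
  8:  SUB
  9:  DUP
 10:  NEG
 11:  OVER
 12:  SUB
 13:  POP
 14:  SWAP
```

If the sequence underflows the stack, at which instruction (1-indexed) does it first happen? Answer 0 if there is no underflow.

0

PUSH 12  [12]
PUSH 58  [12, 58]
PUSH 4   [12, 58, 4]
DUP      [12, 58, 4, 4]
SUB      [12, 58, 0]
DUP      [12, 58, 0, 0]
SWAP     [12, 58, 0, 0]
SUB      [12, 58, 0]
DUP      [12, 58, 0, 0]
NEG      [12, 58, 0, 0]
OVER     [12, 58, 0, 0, 0]
SUB      [12, 58, 0, 0]
POP      [12, 58, 0]
SWAP     [12, 0, 58]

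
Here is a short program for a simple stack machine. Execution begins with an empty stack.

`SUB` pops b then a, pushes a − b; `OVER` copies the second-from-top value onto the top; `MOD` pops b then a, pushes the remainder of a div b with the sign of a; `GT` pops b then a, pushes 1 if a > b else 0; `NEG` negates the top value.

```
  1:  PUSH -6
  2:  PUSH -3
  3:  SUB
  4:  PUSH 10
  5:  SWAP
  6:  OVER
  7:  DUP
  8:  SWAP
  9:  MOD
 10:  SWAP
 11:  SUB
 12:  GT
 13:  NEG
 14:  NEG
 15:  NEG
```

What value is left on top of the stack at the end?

PUSH -6 : -6
PUSH -3 : -6 -3
SUB     : -3
PUSH 10 : -3 10
SWAP    : 10 -3
OVER    : 10 -3 10
DUP     : 10 -3 10 10
SWAP    : 10 -3 10 10
MOD     : 10 -3 0
SWAP    : 10 0 -3
SUB     : 10 3
GT      : 1
NEG     : -1
NEG     : 1
NEG     : -1

-1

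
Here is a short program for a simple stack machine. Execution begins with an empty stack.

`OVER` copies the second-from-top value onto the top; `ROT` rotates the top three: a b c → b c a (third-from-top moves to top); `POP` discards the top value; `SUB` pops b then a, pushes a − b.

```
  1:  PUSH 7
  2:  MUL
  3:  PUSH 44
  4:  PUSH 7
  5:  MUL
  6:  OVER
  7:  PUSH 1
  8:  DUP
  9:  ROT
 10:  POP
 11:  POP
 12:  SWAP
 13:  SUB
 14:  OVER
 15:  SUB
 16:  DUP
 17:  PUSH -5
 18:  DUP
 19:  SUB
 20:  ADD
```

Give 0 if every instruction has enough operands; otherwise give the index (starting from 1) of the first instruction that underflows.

PUSH 7 -> [7]
MUL  — needs 2 operands, stack has 1 → underflow

2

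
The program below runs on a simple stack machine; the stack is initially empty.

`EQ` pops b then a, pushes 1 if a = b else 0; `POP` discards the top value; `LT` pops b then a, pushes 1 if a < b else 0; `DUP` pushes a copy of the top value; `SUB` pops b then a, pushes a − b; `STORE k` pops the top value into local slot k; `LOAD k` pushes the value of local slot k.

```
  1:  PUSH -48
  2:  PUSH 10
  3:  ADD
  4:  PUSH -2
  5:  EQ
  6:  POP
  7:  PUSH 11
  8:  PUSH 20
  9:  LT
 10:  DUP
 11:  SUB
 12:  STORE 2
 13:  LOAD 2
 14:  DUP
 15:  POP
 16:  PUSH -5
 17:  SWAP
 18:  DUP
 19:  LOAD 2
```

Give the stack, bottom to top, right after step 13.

[0]

PUSH -48 -> -48
PUSH 10  -> -48 10
ADD      -> -38
PUSH -2  -> -38 -2
EQ       -> 0
POP      -> (empty)
PUSH 11  -> 11
PUSH 20  -> 11 20
LT       -> 1
DUP      -> 1 1
SUB      -> 0
STORE 2  -> (empty)
LOAD 2   -> 0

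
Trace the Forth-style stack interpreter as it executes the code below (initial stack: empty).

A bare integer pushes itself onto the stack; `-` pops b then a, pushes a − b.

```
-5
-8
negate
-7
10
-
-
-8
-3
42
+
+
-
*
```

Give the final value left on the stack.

-5     → -5
-8     → -5 -8
negate → -5 8
-7     → -5 8 -7
10     → -5 8 -7 10
-      → -5 8 -17
-      → -5 25
-8     → -5 25 -8
-3     → -5 25 -8 -3
42     → -5 25 -8 -3 42
+      → -5 25 -8 39
+      → -5 25 31
-      → -5 -6
*      → 30

30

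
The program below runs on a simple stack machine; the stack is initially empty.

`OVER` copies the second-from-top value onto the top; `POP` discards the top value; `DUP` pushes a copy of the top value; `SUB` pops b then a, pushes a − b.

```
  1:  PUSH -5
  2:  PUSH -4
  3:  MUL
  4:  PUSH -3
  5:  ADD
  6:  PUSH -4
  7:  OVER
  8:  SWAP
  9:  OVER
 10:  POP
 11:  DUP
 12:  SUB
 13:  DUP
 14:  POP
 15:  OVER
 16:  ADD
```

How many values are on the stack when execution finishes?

3

PUSH -5 -> [-5]
PUSH -4 -> [-5, -4]
MUL     -> [20]
PUSH -3 -> [20, -3]
ADD     -> [17]
PUSH -4 -> [17, -4]
OVER    -> [17, -4, 17]
SWAP    -> [17, 17, -4]
OVER    -> [17, 17, -4, 17]
POP     -> [17, 17, -4]
DUP     -> [17, 17, -4, -4]
SUB     -> [17, 17, 0]
DUP     -> [17, 17, 0, 0]
POP     -> [17, 17, 0]
OVER    -> [17, 17, 0, 17]
ADD     -> [17, 17, 17]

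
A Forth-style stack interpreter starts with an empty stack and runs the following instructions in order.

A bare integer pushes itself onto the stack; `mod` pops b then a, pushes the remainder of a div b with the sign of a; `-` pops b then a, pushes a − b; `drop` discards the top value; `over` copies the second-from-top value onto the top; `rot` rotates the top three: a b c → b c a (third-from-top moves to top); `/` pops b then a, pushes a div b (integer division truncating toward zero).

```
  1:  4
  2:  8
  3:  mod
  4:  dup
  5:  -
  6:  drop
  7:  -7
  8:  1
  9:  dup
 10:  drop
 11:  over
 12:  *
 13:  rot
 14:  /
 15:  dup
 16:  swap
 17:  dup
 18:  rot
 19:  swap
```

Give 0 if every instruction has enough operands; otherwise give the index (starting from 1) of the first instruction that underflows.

4    -> 4
8    -> 4 8
mod  -> 4
dup  -> 4 4
-    -> 0
drop -> (empty)
-7   -> -7
1    -> -7 1
dup  -> -7 1 1
drop -> -7 1
over -> -7 1 -7
*    -> -7 -7
rot  — needs 3 operands, stack has 2 → underflow

13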